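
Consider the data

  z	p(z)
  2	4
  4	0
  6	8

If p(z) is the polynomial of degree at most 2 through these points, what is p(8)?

28

L_0(8) = (4)·(2)/[(-2)·(-4)] = 1
L_1(8) = (6)·(2)/[(2)·(-2)] = -3
L_2(8) = (6)·(4)/[(4)·(2)] = 3
Sum: 4·(1) + 0 + 8·(3) = 28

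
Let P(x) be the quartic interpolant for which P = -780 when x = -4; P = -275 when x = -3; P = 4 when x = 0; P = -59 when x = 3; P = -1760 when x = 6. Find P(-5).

L_0(-5) = (-2)·(-5)·(-8)·(-11)/[(-1)·(-4)·(-7)·(-10)] = 22/7
L_1(-5) = (-1)·(-5)·(-8)·(-11)/[(1)·(-3)·(-6)·(-9)] = -220/81
L_2(-5) = (-1)·(-2)·(-8)·(-11)/[(4)·(3)·(-3)·(-6)] = 22/27
L_3(-5) = (-1)·(-2)·(-5)·(-11)/[(7)·(6)·(3)·(-3)] = -55/189
L_4(-5) = (-1)·(-2)·(-5)·(-8)/[(10)·(9)·(6)·(3)] = 4/81
Sum: (-780)·(22/7) + (-275)·(-220/81) + 4·(22/27) + (-59)·(-55/189) + (-1760)·(4/81) = -1771

-1771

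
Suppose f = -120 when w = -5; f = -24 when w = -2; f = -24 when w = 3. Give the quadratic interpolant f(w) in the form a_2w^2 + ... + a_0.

f(w) = -4w^2 + 4w

Build the Lagrange basis polynomials:
L_0(w) = (w + 2)(w - 3) / [24] = (1/24)w^2 - (1/24)w - 1/4
L_1(w) = (w + 5)(w - 3) / [-15] = -(1/15)w^2 - (2/15)w + 1
L_2(w) = (w + 5)(w + 2) / [40] = (1/40)w^2 + (7/40)w + 1/4
f(w) = (-120)·L_0 + (-24)·L_1 + (-24)·L_2
  (-120)·L_0(w) = -5w^2 + 5w + 30
  (-24)·L_1(w) = (8/5)w^2 + (16/5)w - 24
  (-24)·L_2(w) = -(3/5)w^2 - (21/5)w - 6
Adding term by term: -4w^2 + 4w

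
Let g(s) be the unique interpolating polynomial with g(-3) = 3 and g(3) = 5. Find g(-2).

L_0(-2) = (-5)/[(-6)] = 5/6
L_1(-2) = (1)/[(6)] = 1/6
Sum: 3·(5/6) + 5·(1/6) = 10/3

10/3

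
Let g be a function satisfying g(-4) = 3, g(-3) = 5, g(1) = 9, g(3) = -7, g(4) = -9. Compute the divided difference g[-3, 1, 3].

g[-3,1] = (9 - 5) / (1 - (-3)) = 1
g[1,3] = (-7 - 9) / (3 - 1) = -8
g[-3,1,3] = (-8 - 1) / (3 - (-3)) = -3/2

-3/2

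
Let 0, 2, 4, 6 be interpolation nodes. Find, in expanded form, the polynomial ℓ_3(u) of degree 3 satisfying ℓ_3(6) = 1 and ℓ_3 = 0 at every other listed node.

ℓ_3(u) = (1/48)u^3 - (1/8)u^2 + (1/6)u

ℓ_3(u) = u(u - 2)(u - 4) / [(6)·(4)·(2)]
       = (u^3 - 6u^2 + 8u) / (48)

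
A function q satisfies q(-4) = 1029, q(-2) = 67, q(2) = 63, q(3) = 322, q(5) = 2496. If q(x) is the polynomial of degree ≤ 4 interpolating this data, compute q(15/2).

50599/4

Evaluate each Lagrange basis at x = 15/2:
L_0(15/2) = (19/2)·(11/2)·(9/2)·(5/2)/[(-2)·(-6)·(-7)·(-9)] = 1045/1344
L_1(15/2) = (23/2)·(11/2)·(9/2)·(5/2)/[(2)·(-4)·(-5)·(-7)] = -2277/896
L_2(15/2) = (23/2)·(19/2)·(9/2)·(5/2)/[(6)·(4)·(-1)·(-3)] = 2185/128
L_3(15/2) = (23/2)·(19/2)·(11/2)·(5/2)/[(7)·(5)·(1)·(-2)] = -4807/224
L_4(15/2) = (23/2)·(19/2)·(11/2)·(9/2)/[(9)·(7)·(3)·(2)] = 4807/672
Sum: 1029·(1045/1344) + 67·(-2277/896) + 63·(2185/128) + 322·(-4807/224) + 2496·(4807/672) = 50599/4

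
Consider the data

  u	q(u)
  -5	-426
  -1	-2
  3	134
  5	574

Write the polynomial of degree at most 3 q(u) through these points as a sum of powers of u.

Newton's divided differences:
q[-5,-1] = (-2 - (-426)) / (-1 - (-5)) = 106
q[-1,3] = (134 - (-2)) / (3 - (-1)) = 34
q[3,5] = (574 - 134) / (5 - 3) = 220
q[-5,-1,3] = (34 - 106) / (3 - (-5)) = -9
q[-1,3,5] = (220 - 34) / (5 - (-1)) = 31
q[-5,-1,3,5] = (31 - (-9)) / (5 - (-5)) = 4
q(u) = -426 + 106·(u + 5) + (-9)·(u + 5)(u + 1) + 4·(u + 5)(u + 1)(u - 3)
Expanding: q(u) = 4u^3 + 3u^2 - 1

q(u) = 4u^3 + 3u^2 - 1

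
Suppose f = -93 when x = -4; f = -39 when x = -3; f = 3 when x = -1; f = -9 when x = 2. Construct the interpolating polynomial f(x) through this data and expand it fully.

L_0(x) = (x + 3)(x + 1)(x - 2) / [-18] = -(1/18)x^3 - (1/9)x^2 + (5/18)x + 1/3
L_1(x) = (x + 4)(x + 1)(x - 2) / [10] = (1/10)x^3 + (3/10)x^2 - (3/5)x - 4/5
L_2(x) = (x + 4)(x + 3)(x - 2) / [-18] = -(1/18)x^3 - (5/18)x^2 + (1/9)x + 4/3
L_3(x) = (x + 4)(x + 3)(x + 1) / [90] = (1/90)x^3 + (4/45)x^2 + (19/90)x + 2/15
f(x) = (-93)·L_0 + (-39)·L_1 + 3·L_2 + (-9)·L_3
  (-93)·L_0(x) = (31/6)x^3 + (31/3)x^2 - (155/6)x - 31
  (-39)·L_1(x) = -(39/10)x^3 - (117/10)x^2 + (117/5)x + 156/5
  3·L_2(x) = -(1/6)x^3 - (5/6)x^2 + (1/3)x + 4
  (-9)·L_3(x) = -(1/10)x^3 - (4/5)x^2 - (19/10)x - 6/5
Adding term by term: x^3 - 3x^2 - 4x + 3

f(x) = x^3 - 3x^2 - 4x + 3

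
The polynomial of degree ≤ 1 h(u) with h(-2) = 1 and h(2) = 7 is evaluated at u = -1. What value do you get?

5/2

Evaluate each Lagrange basis at u = -1:
L_0(-1) = (-3)/[(-4)] = 3/4
L_1(-1) = (1)/[(4)] = 1/4
Sum: 1·(3/4) + 7·(1/4) = 5/2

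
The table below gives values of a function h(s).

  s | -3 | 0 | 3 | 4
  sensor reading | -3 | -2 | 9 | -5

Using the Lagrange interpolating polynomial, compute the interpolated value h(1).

131/21

Evaluate each Lagrange basis at s = 1:
L_0(1) = (1)·(-2)·(-3)/[(-3)·(-6)·(-7)] = -1/21
L_1(1) = (4)·(-2)·(-3)/[(3)·(-3)·(-4)] = 2/3
L_2(1) = (4)·(1)·(-3)/[(6)·(3)·(-1)] = 2/3
L_3(1) = (4)·(1)·(-2)/[(7)·(4)·(1)] = -2/7
Sum: (-3)·(-1/21) + (-2)·(2/3) + 9·(2/3) + (-5)·(-2/7) = 131/21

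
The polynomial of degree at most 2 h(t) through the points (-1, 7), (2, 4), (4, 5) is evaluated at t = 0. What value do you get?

Using Newton's divided-difference form:
h[-1,2] = (4 - 7) / (2 - (-1)) = -1
h[2,4] = (5 - 4) / (4 - 2) = 1/2
h[-1,2,4] = (1/2 - (-1)) / (4 - (-1)) = 3/10
h(0) = 7 + (-1)·(1) + (3/10)·(1)·(-2) = 27/5

27/5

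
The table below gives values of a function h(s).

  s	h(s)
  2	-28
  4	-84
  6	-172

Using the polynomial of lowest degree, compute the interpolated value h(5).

Using Newton's divided-difference form:
h[2,4] = (-84 - (-28)) / (4 - 2) = -28
h[4,6] = (-172 - (-84)) / (6 - 4) = -44
h[2,4,6] = (-44 - (-28)) / (6 - 2) = -4
h(5) = -28 + (-28)·(3) + (-4)·(3)·(1) = -124

-124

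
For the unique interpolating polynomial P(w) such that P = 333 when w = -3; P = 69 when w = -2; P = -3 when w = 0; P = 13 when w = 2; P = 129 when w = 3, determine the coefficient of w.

L_0(w) = (w + 2)w(w - 2)(w - 3) / [90] = (1/90)w^4 - (1/30)w^3 - (2/45)w^2 + (2/15)w
L_1(w) = (w + 3)w(w - 2)(w - 3) / [-40] = -(1/40)w^4 + (1/20)w^3 + (9/40)w^2 - (9/20)w
L_2(w) = (w + 3)(w + 2)(w - 2)(w - 3) / [36] = (1/36)w^4 - (13/36)w^2 + 1
L_3(w) = (w + 3)(w + 2)w(w - 3) / [-40] = -(1/40)w^4 - (1/20)w^3 + (9/40)w^2 + (9/20)w
L_4(w) = (w + 3)(w + 2)w(w - 2) / [90] = (1/90)w^4 + (1/30)w^3 - (2/45)w^2 - (2/15)w
P(w) = 333·L_0 + 69·L_1 + (-3)·L_2 + 13·L_3 + 129·L_4
Only the coefficient of w is needed; take it from each L_i and combine:
333·(2/15) + 69·(-9/20) + (-3)·(0) + 13·(9/20) + 129·(-2/15) = 2

2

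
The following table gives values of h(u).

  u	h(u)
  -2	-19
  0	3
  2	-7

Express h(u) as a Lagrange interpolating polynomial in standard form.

h(u) = -4u^2 + 3u + 3

L_0(u) = u(u - 2) / [8] = (1/8)u^2 - (1/4)u
L_1(u) = (u + 2)(u - 2) / [-4] = -(1/4)u^2 + 1
L_2(u) = (u + 2)u / [8] = (1/8)u^2 + (1/4)u
h(u) = (-19)·L_0 + 3·L_1 + (-7)·L_2
  (-19)·L_0(u) = -(19/8)u^2 + (19/4)u
  3·L_1(u) = -(3/4)u^2 + 3
  (-7)·L_2(u) = -(7/8)u^2 - (7/4)u
Adding term by term: -4u^2 + 3u + 3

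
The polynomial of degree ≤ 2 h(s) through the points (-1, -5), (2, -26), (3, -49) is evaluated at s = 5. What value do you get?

Evaluate each Lagrange basis at s = 5:
L_0(5) = (3)·(2)/[(-3)·(-4)] = 1/2
L_1(5) = (6)·(2)/[(3)·(-1)] = -4
L_2(5) = (6)·(3)/[(4)·(1)] = 9/2
Sum: (-5)·(1/2) + (-26)·(-4) + (-49)·(9/2) = -119

-119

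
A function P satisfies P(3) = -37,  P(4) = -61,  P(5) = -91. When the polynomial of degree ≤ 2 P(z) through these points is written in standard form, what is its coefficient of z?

-3

L_0(z) = (z - 4)(z - 5) / [2] = (1/2)z^2 - (9/2)z + 10
L_1(z) = (z - 3)(z - 5) / [-1] = -z^2 + 8z - 15
L_2(z) = (z - 3)(z - 4) / [2] = (1/2)z^2 - (7/2)z + 6
P(z) = (-37)·L_0 + (-61)·L_1 + (-91)·L_2
Only the coefficient of z is needed; take it from each L_i and combine:
(-37)·(-9/2) + (-61)·(8) + (-91)·(-7/2) = -3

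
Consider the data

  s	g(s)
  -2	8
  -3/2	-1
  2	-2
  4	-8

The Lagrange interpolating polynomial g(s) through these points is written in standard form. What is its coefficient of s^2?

985/308

Build the Lagrange basis polynomials:
L_0(s) = (s + 3/2)(s - 2)(s - 4) / [-12] = -(1/12)s^3 + (3/8)s^2 + (1/12)s - 1
L_1(s) = (s + 2)(s - 2)(s - 4) / [77/8] = (8/77)s^3 - (32/77)s^2 - (32/77)s + 128/77
L_2(s) = (s + 2)(s + 3/2)(s - 4) / [-28] = -(1/28)s^3 + (1/56)s^2 + (11/28)s + 3/7
L_3(s) = (s + 2)(s + 3/2)(s - 2) / [66] = (1/66)s^3 + (1/44)s^2 - (2/33)s - 1/11
g(s) = 8·L_0 + (-1)·L_1 + (-2)·L_2 + (-8)·L_3
Only the coefficient of s^2 is needed; take it from each L_i and combine:
8·(3/8) + (-1)·(-32/77) + (-2)·(1/56) + (-8)·(1/44) = 985/308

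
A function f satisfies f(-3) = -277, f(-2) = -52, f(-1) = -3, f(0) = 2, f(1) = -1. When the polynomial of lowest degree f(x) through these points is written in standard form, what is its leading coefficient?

Build the Lagrange basis polynomials:
L_0(x) = (x + 2)(x + 1)x(x - 1) / [24] = (1/24)x^4 + (1/12)x^3 - (1/24)x^2 - (1/12)x
L_1(x) = (x + 3)(x + 1)x(x - 1) / [-6] = -(1/6)x^4 - (1/2)x^3 + (1/6)x^2 + (1/2)x
L_2(x) = (x + 3)(x + 2)x(x - 1) / [4] = (1/4)x^4 + x^3 + (1/4)x^2 - (3/2)x
L_3(x) = (x + 3)(x + 2)(x + 1)(x - 1) / [-6] = -(1/6)x^4 - (5/6)x^3 - (5/6)x^2 + (5/6)x + 1
L_4(x) = (x + 3)(x + 2)(x + 1)x / [24] = (1/24)x^4 + (1/4)x^3 + (11/24)x^2 + (1/4)x
f(x) = (-277)·L_0 + (-52)·L_1 + (-3)·L_2 + 2·L_3 + (-1)·L_4
Only the coefficient of x^4 is needed; take it from each L_i and combine:
(-277)·(1/24) + (-52)·(-1/6) + (-3)·(1/4) + 2·(-1/6) + (-1)·(1/24) = -4

-4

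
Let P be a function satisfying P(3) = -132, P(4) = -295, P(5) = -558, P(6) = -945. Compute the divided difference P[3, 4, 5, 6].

-4

P[3,4] = (-295 - (-132)) / (4 - 3) = -163
P[4,5] = (-558 - (-295)) / (5 - 4) = -263
P[5,6] = (-945 - (-558)) / (6 - 5) = -387
P[3,4,5] = (-263 - (-163)) / (5 - 3) = -50
P[4,5,6] = (-387 - (-263)) / (6 - 4) = -62
P[3,4,5,6] = (-62 - (-50)) / (6 - 3) = -4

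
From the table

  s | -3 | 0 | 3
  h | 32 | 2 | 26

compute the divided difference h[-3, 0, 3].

3

h[-3,0] = (2 - 32) / (0 - (-3)) = -10
h[0,3] = (26 - 2) / (3 - 0) = 8
h[-3,0,3] = (8 - (-10)) / (3 - (-3)) = 3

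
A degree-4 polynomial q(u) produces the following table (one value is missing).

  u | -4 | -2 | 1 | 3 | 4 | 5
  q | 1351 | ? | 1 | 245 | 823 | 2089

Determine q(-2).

The 5 known values determine q uniquely (degree ≤ 4).
Evaluate each Lagrange basis at u = -2:
L_0(-2) = (-3)·(-5)·(-6)·(-7)/[(-5)·(-7)·(-8)·(-9)] = 1/4
L_1(-2) = (2)·(-5)·(-6)·(-7)/[(5)·(-2)·(-3)·(-4)] = 7/2
L_2(-2) = (2)·(-3)·(-6)·(-7)/[(7)·(2)·(-1)·(-2)] = -9
L_3(-2) = (2)·(-3)·(-5)·(-7)/[(8)·(3)·(1)·(-1)] = 35/4
L_4(-2) = (2)·(-3)·(-5)·(-6)/[(9)·(4)·(2)·(1)] = -5/2
Sum: 1351·(1/4) + 1·(7/2) + 245·(-9) + 823·(35/4) + 2089·(-5/2) = 115

115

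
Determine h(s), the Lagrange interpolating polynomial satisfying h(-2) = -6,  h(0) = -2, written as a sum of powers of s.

h(s) = 2s - 2

L_0(s) = s / [-2] = -(1/2)s
L_1(s) = (s + 2) / [2] = (1/2)s + 1
h(s) = (-6)·L_0 + (-2)·L_1
  (-6)·L_0(s) = 3s
  (-2)·L_1(s) = -s - 2
Adding term by term: 2s - 2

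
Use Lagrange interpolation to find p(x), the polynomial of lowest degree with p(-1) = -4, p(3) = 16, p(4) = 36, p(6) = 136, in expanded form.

L_0(x) = (x - 3)(x - 4)(x - 6) / [-140] = -(1/140)x^3 + (13/140)x^2 - (27/70)x + 18/35
L_1(x) = (x + 1)(x - 4)(x - 6) / [12] = (1/12)x^3 - (3/4)x^2 + (7/6)x + 2
L_2(x) = (x + 1)(x - 3)(x - 6) / [-10] = -(1/10)x^3 + (4/5)x^2 - (9/10)x - 9/5
L_3(x) = (x + 1)(x - 3)(x - 4) / [42] = (1/42)x^3 - (1/7)x^2 + (5/42)x + 2/7
p(x) = (-4)·L_0 + 16·L_1 + 36·L_2 + 136·L_3
  (-4)·L_0(x) = (1/35)x^3 - (13/35)x^2 + (54/35)x - 72/35
  16·L_1(x) = (4/3)x^3 - 12x^2 + (56/3)x + 32
  36·L_2(x) = -(18/5)x^3 + (144/5)x^2 - (162/5)x - 324/5
  136·L_3(x) = (68/21)x^3 - (136/7)x^2 + (340/21)x + 272/7
Adding term by term: x^3 - 3x^2 + 4x + 4

p(x) = x^3 - 3x^2 + 4x + 4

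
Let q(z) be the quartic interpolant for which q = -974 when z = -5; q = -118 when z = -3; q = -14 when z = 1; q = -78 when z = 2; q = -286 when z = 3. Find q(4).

-776

Using Newton's divided-difference form:
q[-5,-3] = (-118 - (-974)) / (-3 - (-5)) = 428
q[-3,1] = (-14 - (-118)) / (1 - (-3)) = 26
q[1,2] = (-78 - (-14)) / (2 - 1) = -64
q[2,3] = (-286 - (-78)) / (3 - 2) = -208
q[-5,-3,1] = (26 - 428) / (1 - (-5)) = -67
q[-3,1,2] = (-64 - 26) / (2 - (-3)) = -18
q[1,2,3] = (-208 - (-64)) / (3 - 1) = -72
q[-5,-3,1,2] = (-18 - (-67)) / (2 - (-5)) = 7
q[-3,1,2,3] = (-72 - (-18)) / (3 - (-3)) = -9
q[-5,-3,1,2,3] = (-9 - 7) / (3 - (-5)) = -2
q(4) = -974 + 428·(9) + (-67)·(9)·(7) + 7·(9)·(7)·(3) + (-2)·(9)·(7)·(3)·(2) = -776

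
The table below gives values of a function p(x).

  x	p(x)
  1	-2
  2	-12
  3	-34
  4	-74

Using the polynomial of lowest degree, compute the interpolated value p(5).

Using Newton's divided-difference form:
p[1,2] = (-12 - (-2)) / (2 - 1) = -10
p[2,3] = (-34 - (-12)) / (3 - 2) = -22
p[3,4] = (-74 - (-34)) / (4 - 3) = -40
p[1,2,3] = (-22 - (-10)) / (3 - 1) = -6
p[2,3,4] = (-40 - (-22)) / (4 - 2) = -9
p[1,2,3,4] = (-9 - (-6)) / (4 - 1) = -1
p(5) = -2 + (-10)·(4) + (-6)·(4)·(3) + (-1)·(4)·(3)·(2) = -138

-138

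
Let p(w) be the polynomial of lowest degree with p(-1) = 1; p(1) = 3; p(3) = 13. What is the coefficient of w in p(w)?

1

Build the Lagrange basis polynomials:
L_0(w) = (w - 1)(w - 3) / [8] = (1/8)w^2 - (1/2)w + 3/8
L_1(w) = (w + 1)(w - 3) / [-4] = -(1/4)w^2 + (1/2)w + 3/4
L_2(w) = (w + 1)(w - 1) / [8] = (1/8)w^2 - 1/8
p(w) = 1·L_0 + 3·L_1 + 13·L_2
Only the coefficient of w is needed; take it from each L_i and combine:
1·(-1/2) + 3·(1/2) + 13·(0) = 1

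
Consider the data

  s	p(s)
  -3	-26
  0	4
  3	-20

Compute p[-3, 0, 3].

-3

p[-3,0] = (4 - (-26)) / (0 - (-3)) = 10
p[0,3] = (-20 - 4) / (3 - 0) = -8
p[-3,0,3] = (-8 - 10) / (3 - (-3)) = -3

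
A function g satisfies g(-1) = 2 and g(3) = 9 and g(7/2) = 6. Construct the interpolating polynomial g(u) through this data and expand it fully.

Build the Lagrange basis polynomials:
L_0(u) = (u - 3)(u - 7/2) / [18] = (1/18)u^2 - (13/36)u + 7/12
L_1(u) = (u + 1)(u - 7/2) / [-2] = -(1/2)u^2 + (5/4)u + 7/4
L_2(u) = (u + 1)(u - 3) / [9/4] = (4/9)u^2 - (8/9)u - 4/3
g(u) = 2·L_0 + 9·L_1 + 6·L_2
  2·L_0(u) = (1/9)u^2 - (13/18)u + 7/6
  9·L_1(u) = -(9/2)u^2 + (45/4)u + 63/4
  6·L_2(u) = (8/3)u^2 - (16/3)u - 8
Adding term by term: -(31/18)u^2 + (187/36)u + 107/12

g(u) = -(31/18)u^2 + (187/36)u + 107/12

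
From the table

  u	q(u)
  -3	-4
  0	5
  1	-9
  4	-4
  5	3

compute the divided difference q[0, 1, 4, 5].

-31/60

q[0,1] = (-9 - 5) / (1 - 0) = -14
q[1,4] = (-4 - (-9)) / (4 - 1) = 5/3
q[4,5] = (3 - (-4)) / (5 - 4) = 7
q[0,1,4] = (5/3 - (-14)) / (4 - 0) = 47/12
q[1,4,5] = (7 - 5/3) / (5 - 1) = 4/3
q[0,1,4,5] = (4/3 - 47/12) / (5 - 0) = -31/60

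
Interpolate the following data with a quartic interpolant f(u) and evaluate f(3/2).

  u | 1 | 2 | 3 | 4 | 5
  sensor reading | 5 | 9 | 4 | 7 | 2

1341/128

Using Newton's divided-difference form:
f[1,2] = (9 - 5) / (2 - 1) = 4
f[2,3] = (4 - 9) / (3 - 2) = -5
f[3,4] = (7 - 4) / (4 - 3) = 3
f[4,5] = (2 - 7) / (5 - 4) = -5
f[1,2,3] = (-5 - 4) / (3 - 1) = -9/2
f[2,3,4] = (3 - (-5)) / (4 - 2) = 4
f[3,4,5] = (-5 - 3) / (5 - 3) = -4
f[1,2,3,4] = (4 - (-9/2)) / (4 - 1) = 17/6
f[2,3,4,5] = (-4 - 4) / (5 - 2) = -8/3
f[1,2,3,4,5] = (-8/3 - 17/6) / (5 - 1) = -11/8
f(3/2) = 5 + 4·(1/2) + (-9/2)·(1/2)·(-1/2) + (17/6)·(1/2)·(-1/2)·(-3/2) + (-11/8)·(1/2)·(-1/2)·(-3/2)·(-5/2) = 1341/128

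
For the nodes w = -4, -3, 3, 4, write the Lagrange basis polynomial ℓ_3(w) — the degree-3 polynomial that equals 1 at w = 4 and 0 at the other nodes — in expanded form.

ℓ_3(w) = (1/56)w^3 + (1/14)w^2 - (9/56)w - 9/14

ℓ_3(w) = (w + 4)(w + 3)(w - 3) / [(8)·(7)·(1)]
       = (w^3 + 4w^2 - 9w - 36) / (56)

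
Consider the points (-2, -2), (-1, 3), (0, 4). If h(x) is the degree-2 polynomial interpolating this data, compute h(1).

1

Evaluate each Lagrange basis at x = 1:
L_0(1) = (2)·(1)/[(-1)·(-2)] = 1
L_1(1) = (3)·(1)/[(1)·(-1)] = -3
L_2(1) = (3)·(2)/[(2)·(1)] = 3
Sum: (-2)·(1) + 3·(-3) + 4·(3) = 1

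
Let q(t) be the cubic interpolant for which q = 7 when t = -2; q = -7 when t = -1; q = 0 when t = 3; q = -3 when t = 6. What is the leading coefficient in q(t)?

-31/70

L_0(t) = (t + 1)(t - 3)(t - 6) / [-40] = -(1/40)t^3 + (1/5)t^2 - (9/40)t - 9/20
L_1(t) = (t + 2)(t - 3)(t - 6) / [28] = (1/28)t^3 - (1/4)t^2 + 9/7
L_2(t) = (t + 2)(t + 1)(t - 6) / [-60] = -(1/60)t^3 + (1/20)t^2 + (4/15)t + 1/5
L_3(t) = (t + 2)(t + 1)(t - 3) / [168] = (1/168)t^3 - (1/24)t - 1/28
q(t) = 7·L_0 + (-7)·L_1 + 0·L_2 + (-3)·L_3
Only the coefficient of t^3 is needed; take it from each L_i and combine:
7·(-1/40) + (-7)·(1/28) + 0·(-1/60) + (-3)·(1/168) = -31/70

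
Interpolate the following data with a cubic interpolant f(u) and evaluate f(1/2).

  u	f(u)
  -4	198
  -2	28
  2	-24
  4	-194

9/8

Evaluate each Lagrange basis at u = 1/2:
L_0(1/2) = (5/2)·(-3/2)·(-7/2)/[(-2)·(-6)·(-8)] = -35/256
L_1(1/2) = (9/2)·(-3/2)·(-7/2)/[(2)·(-4)·(-6)] = 63/128
L_2(1/2) = (9/2)·(5/2)·(-7/2)/[(6)·(4)·(-2)] = 105/128
L_3(1/2) = (9/2)·(5/2)·(-3/2)/[(8)·(6)·(2)] = -45/256
Sum: 198·(-35/256) + 28·(63/128) + (-24)·(105/128) + (-194)·(-45/256) = 9/8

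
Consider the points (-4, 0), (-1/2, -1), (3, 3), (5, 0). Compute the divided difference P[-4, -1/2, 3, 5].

-41/539

P[-4,-1/2] = (-1 - 0) / (-1/2 - (-4)) = -2/7
P[-1/2,3] = (3 - (-1)) / (3 - (-1/2)) = 8/7
P[3,5] = (0 - 3) / (5 - 3) = -3/2
P[-4,-1/2,3] = (8/7 - (-2/7)) / (3 - (-4)) = 10/49
P[-1/2,3,5] = (-3/2 - 8/7) / (5 - (-1/2)) = -37/77
P[-4,-1/2,3,5] = (-37/77 - 10/49) / (5 - (-4)) = -41/539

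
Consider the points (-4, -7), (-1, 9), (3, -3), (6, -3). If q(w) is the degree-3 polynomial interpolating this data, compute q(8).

111/7

Using Newton's divided-difference form:
q[-4,-1] = (9 - (-7)) / (-1 - (-4)) = 16/3
q[-1,3] = (-3 - 9) / (3 - (-1)) = -3
q[3,6] = (-3 - (-3)) / (6 - 3) = 0
q[-4,-1,3] = (-3 - 16/3) / (3 - (-4)) = -25/21
q[-1,3,6] = (0 - (-3)) / (6 - (-1)) = 3/7
q[-4,-1,3,6] = (3/7 - (-25/21)) / (6 - (-4)) = 17/105
q(8) = -7 + (16/3)·(12) + (-25/21)·(12)·(9) + (17/105)·(12)·(9)·(5) = 111/7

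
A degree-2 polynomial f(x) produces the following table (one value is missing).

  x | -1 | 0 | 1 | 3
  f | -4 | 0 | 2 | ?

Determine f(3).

The 3 known values determine f uniquely (degree ≤ 2).
L_0(3) = (3)·(2)/[(-1)·(-2)] = 3
L_1(3) = (4)·(2)/[(1)·(-1)] = -8
L_2(3) = (4)·(3)/[(2)·(1)] = 6
Sum: (-4)·(3) + 0 + 2·(6) = 0

0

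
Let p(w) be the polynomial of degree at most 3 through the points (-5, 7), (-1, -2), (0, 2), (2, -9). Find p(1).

L_0(1) = (2)·(1)·(-1)/[(-4)·(-5)·(-7)] = 1/70
L_1(1) = (6)·(1)·(-1)/[(4)·(-1)·(-3)] = -1/2
L_2(1) = (6)·(2)·(-1)/[(5)·(1)·(-2)] = 6/5
L_3(1) = (6)·(2)·(1)/[(7)·(3)·(2)] = 2/7
Sum: 7·(1/70) + (-2)·(-1/2) + 2·(6/5) + (-9)·(2/7) = 13/14

13/14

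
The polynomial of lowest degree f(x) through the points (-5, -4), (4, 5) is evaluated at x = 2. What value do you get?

Evaluate each Lagrange basis at x = 2:
L_0(2) = (-2)/[(-9)] = 2/9
L_1(2) = (7)/[(9)] = 7/9
Sum: (-4)·(2/9) + 5·(7/9) = 3

3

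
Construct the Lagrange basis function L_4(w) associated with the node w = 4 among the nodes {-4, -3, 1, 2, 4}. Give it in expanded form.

L_4(w) = (w + 4)(w + 3)(w - 1)(w - 2) / [(8)·(7)·(3)·(2)]
       = (w^4 + 4w^3 - 7w^2 - 22w + 24) / (336)

L_4(w) = (1/336)w^4 + (1/84)w^3 - (1/48)w^2 - (11/168)w + 1/14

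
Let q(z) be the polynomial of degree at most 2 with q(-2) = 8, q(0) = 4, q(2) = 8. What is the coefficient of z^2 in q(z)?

L_0(z) = z(z - 2) / [8] = (1/8)z^2 - (1/4)z
L_1(z) = (z + 2)(z - 2) / [-4] = -(1/4)z^2 + 1
L_2(z) = (z + 2)z / [8] = (1/8)z^2 + (1/4)z
q(z) = 8·L_0 + 4·L_1 + 8·L_2
Only the coefficient of z^2 is needed; take it from each L_i and combine:
8·(1/8) + 4·(-1/4) + 8·(1/8) = 1

1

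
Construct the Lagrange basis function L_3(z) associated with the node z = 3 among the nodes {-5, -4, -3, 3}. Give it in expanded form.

L_3(z) = (z + 5)(z + 4)(z + 3) / [(8)·(7)·(6)]
       = (z^3 + 12z^2 + 47z + 60) / (336)

L_3(z) = (1/336)z^3 + (1/28)z^2 + (47/336)z + 5/28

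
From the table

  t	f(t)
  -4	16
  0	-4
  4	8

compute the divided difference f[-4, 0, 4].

f[-4,0] = (-4 - 16) / (0 - (-4)) = -5
f[0,4] = (8 - (-4)) / (4 - 0) = 3
f[-4,0,4] = (3 - (-5)) / (4 - (-4)) = 1

1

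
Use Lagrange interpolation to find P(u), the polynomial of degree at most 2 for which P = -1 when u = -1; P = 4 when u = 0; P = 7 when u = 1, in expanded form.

P(u) = -u^2 + 4u + 4

L_0(u) = u(u - 1) / [2] = (1/2)u^2 - (1/2)u
L_1(u) = (u + 1)(u - 1) / [-1] = -u^2 + 1
L_2(u) = (u + 1)u / [2] = (1/2)u^2 + (1/2)u
P(u) = (-1)·L_0 + 4·L_1 + 7·L_2
  (-1)·L_0(u) = -(1/2)u^2 + (1/2)u
  4·L_1(u) = -4u^2 + 4
  7·L_2(u) = (7/2)u^2 + (7/2)u
Adding term by term: -u^2 + 4u + 4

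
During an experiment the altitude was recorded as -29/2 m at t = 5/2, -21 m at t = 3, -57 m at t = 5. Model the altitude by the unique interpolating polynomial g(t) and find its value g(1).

L_0(1) = (-2)·(-4)/[(-1/2)·(-5/2)] = 32/5
L_1(1) = (-3/2)·(-4)/[(1/2)·(-2)] = -6
L_2(1) = (-3/2)·(-2)/[(5/2)·(2)] = 3/5
Sum: (-29/2)·(32/5) + (-21)·(-6) + (-57)·(3/5) = -1

-1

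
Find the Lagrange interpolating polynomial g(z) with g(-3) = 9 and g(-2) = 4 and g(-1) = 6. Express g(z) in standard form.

g(z) = (7/2)z^2 + (25/2)z + 15

L_0(z) = (z + 2)(z + 1) / [2] = (1/2)z^2 + (3/2)z + 1
L_1(z) = (z + 3)(z + 1) / [-1] = -z^2 - 4z - 3
L_2(z) = (z + 3)(z + 2) / [2] = (1/2)z^2 + (5/2)z + 3
g(z) = 9·L_0 + 4·L_1 + 6·L_2
  9·L_0(z) = (9/2)z^2 + (27/2)z + 9
  4·L_1(z) = -4z^2 - 16z - 12
  6·L_2(z) = 3z^2 + 15z + 18
Adding term by term: (7/2)z^2 + (25/2)z + 15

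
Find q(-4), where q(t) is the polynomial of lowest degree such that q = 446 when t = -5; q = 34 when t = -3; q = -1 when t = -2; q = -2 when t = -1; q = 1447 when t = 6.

157

Evaluate each Lagrange basis at t = -4:
L_0(-4) = (-1)·(-2)·(-3)·(-10)/[(-2)·(-3)·(-4)·(-11)] = 5/22
L_1(-4) = (1)·(-2)·(-3)·(-10)/[(2)·(-1)·(-2)·(-9)] = 5/3
L_2(-4) = (1)·(-1)·(-3)·(-10)/[(3)·(1)·(-1)·(-8)] = -5/4
L_3(-4) = (1)·(-1)·(-2)·(-10)/[(4)·(2)·(1)·(-7)] = 5/14
L_4(-4) = (1)·(-1)·(-2)·(-3)/[(11)·(9)·(8)·(7)] = -1/924
Sum: 446·(5/22) + 34·(5/3) + (-1)·(-5/4) + (-2)·(5/14) + 1447·(-1/924) = 157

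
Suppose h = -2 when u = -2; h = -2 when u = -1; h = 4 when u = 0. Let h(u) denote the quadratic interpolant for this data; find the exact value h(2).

L_0(2) = (3)·(2)/[(-1)·(-2)] = 3
L_1(2) = (4)·(2)/[(1)·(-1)] = -8
L_2(2) = (4)·(3)/[(2)·(1)] = 6
Sum: (-2)·(3) + (-2)·(-8) + 4·(6) = 34

34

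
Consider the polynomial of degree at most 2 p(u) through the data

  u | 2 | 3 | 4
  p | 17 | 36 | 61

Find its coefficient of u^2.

The leading coefficient equals the top divided difference p[2,3,4].
p[2,3] = (36 - 17) / (3 - 2) = 19
p[3,4] = (61 - 36) / (4 - 3) = 25
p[2,3,4] = (25 - 19) / (4 - 2) = 3

3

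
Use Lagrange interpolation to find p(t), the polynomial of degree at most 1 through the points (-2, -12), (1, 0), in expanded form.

p(t) = 4t - 4

L_0(t) = (t - 1) / [-3] = -(1/3)t + 1/3
L_1(t) = (t + 2) / [3] = (1/3)t + 2/3
p(t) = (-12)·L_0 + 0·L_1
  (-12)·L_0(t) = 4t - 4
  0·L_1(t) = 0
Adding term by term: 4t - 4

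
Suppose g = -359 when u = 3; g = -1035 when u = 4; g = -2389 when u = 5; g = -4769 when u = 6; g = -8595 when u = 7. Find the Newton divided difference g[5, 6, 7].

-723

g[5,6] = (-4769 - (-2389)) / (6 - 5) = -2380
g[6,7] = (-8595 - (-4769)) / (7 - 6) = -3826
g[5,6,7] = (-3826 - (-2380)) / (7 - 5) = -723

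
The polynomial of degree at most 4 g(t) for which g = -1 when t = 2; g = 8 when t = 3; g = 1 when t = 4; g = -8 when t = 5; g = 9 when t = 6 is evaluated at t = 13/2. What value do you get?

2549/64

Evaluate each Lagrange basis at t = 13/2:
L_0(13/2) = (7/2)·(5/2)·(3/2)·(1/2)/[(-1)·(-2)·(-3)·(-4)] = 35/128
L_1(13/2) = (9/2)·(5/2)·(3/2)·(1/2)/[(1)·(-1)·(-2)·(-3)] = -45/32
L_2(13/2) = (9/2)·(7/2)·(3/2)·(1/2)/[(2)·(1)·(-1)·(-2)] = 189/64
L_3(13/2) = (9/2)·(7/2)·(5/2)·(1/2)/[(3)·(2)·(1)·(-1)] = -105/32
L_4(13/2) = (9/2)·(7/2)·(5/2)·(3/2)/[(4)·(3)·(2)·(1)] = 315/128
Sum: (-1)·(35/128) + 8·(-45/32) + 1·(189/64) + (-8)·(-105/32) + 9·(315/128) = 2549/64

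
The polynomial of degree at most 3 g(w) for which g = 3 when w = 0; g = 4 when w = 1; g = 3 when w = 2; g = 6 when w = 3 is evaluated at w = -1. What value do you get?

Evaluate each Lagrange basis at w = -1:
L_0(-1) = (-2)·(-3)·(-4)/[(-1)·(-2)·(-3)] = 4
L_1(-1) = (-1)·(-3)·(-4)/[(1)·(-1)·(-2)] = -6
L_2(-1) = (-1)·(-2)·(-4)/[(2)·(1)·(-1)] = 4
L_3(-1) = (-1)·(-2)·(-3)/[(3)·(2)·(1)] = -1
Sum: 3·(4) + 4·(-6) + 3·(4) + 6·(-1) = -6

-6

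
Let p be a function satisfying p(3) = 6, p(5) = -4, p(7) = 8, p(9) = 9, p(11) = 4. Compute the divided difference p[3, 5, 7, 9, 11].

p[3,5] = (-4 - 6) / (5 - 3) = -5
p[5,7] = (8 - (-4)) / (7 - 5) = 6
p[7,9] = (9 - 8) / (9 - 7) = 1/2
p[9,11] = (4 - 9) / (11 - 9) = -5/2
p[3,5,7] = (6 - (-5)) / (7 - 3) = 11/4
p[5,7,9] = (1/2 - 6) / (9 - 5) = -11/8
p[7,9,11] = (-5/2 - 1/2) / (11 - 7) = -3/4
p[3,5,7,9] = (-11/8 - 11/4) / (9 - 3) = -11/16
p[5,7,9,11] = (-3/4 - (-11/8)) / (11 - 5) = 5/48
p[3,5,7,9,11] = (5/48 - (-11/16)) / (11 - 3) = 19/192

19/192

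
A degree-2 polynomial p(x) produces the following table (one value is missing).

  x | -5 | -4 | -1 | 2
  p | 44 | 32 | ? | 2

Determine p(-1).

8

The 3 known values determine p uniquely (degree ≤ 2).
Evaluate each Lagrange basis at x = -1:
L_0(-1) = (3)·(-3)/[(-1)·(-7)] = -9/7
L_1(-1) = (4)·(-3)/[(1)·(-6)] = 2
L_2(-1) = (4)·(3)/[(7)·(6)] = 2/7
Sum: 44·(-9/7) + 32·(2) + 2·(2/7) = 8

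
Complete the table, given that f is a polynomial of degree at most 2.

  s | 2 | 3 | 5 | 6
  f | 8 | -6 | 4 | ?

28

The 3 known values determine f uniquely (degree ≤ 2).
L_0(6) = (3)·(1)/[(-1)·(-3)] = 1
L_1(6) = (4)·(1)/[(1)·(-2)] = -2
L_2(6) = (4)·(3)/[(3)·(2)] = 2
Sum: 8·(1) + (-6)·(-2) + 4·(2) = 28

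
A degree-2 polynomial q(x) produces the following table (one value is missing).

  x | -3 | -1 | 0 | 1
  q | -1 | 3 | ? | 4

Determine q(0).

31/8

The 3 known values determine q uniquely (degree ≤ 2).
L_0(0) = (1)·(-1)/[(-2)·(-4)] = -1/8
L_1(0) = (3)·(-1)/[(2)·(-2)] = 3/4
L_2(0) = (3)·(1)/[(4)·(2)] = 3/8
Sum: (-1)·(-1/8) + 3·(3/4) + 4·(3/8) = 31/8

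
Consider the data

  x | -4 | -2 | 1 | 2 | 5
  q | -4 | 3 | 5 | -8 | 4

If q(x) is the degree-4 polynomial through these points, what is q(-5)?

64/3

Evaluate each Lagrange basis at x = -5:
L_0(-5) = (-3)·(-6)·(-7)·(-10)/[(-2)·(-5)·(-6)·(-9)] = 7/3
L_1(-5) = (-1)·(-6)·(-7)·(-10)/[(2)·(-3)·(-4)·(-7)] = -5/2
L_2(-5) = (-1)·(-3)·(-7)·(-10)/[(5)·(3)·(-1)·(-4)] = 7/2
L_3(-5) = (-1)·(-3)·(-6)·(-10)/[(6)·(4)·(1)·(-3)] = -5/2
L_4(-5) = (-1)·(-3)·(-6)·(-7)/[(9)·(7)·(4)·(3)] = 1/6
Sum: (-4)·(7/3) + 3·(-5/2) + 5·(7/2) + (-8)·(-5/2) + 4·(1/6) = 64/3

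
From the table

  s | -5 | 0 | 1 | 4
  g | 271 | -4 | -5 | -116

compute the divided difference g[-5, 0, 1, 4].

g[-5,0] = (-4 - 271) / (0 - (-5)) = -55
g[0,1] = (-5 - (-4)) / (1 - 0) = -1
g[1,4] = (-116 - (-5)) / (4 - 1) = -37
g[-5,0,1] = (-1 - (-55)) / (1 - (-5)) = 9
g[0,1,4] = (-37 - (-1)) / (4 - 0) = -9
g[-5,0,1,4] = (-9 - 9) / (4 - (-5)) = -2

-2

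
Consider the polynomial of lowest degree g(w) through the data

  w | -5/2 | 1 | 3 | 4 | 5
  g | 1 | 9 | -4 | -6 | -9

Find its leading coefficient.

-391/3003

Build the Lagrange basis polynomials:
L_0(w) = (w - 1)(w - 3)(w - 4)(w - 5) / [15015/16] = (16/15015)w^4 - (16/1155)w^3 + (944/15015)w^2 - (1712/15015)w + 64/1001
L_1(w) = (w + 5/2)(w - 3)(w - 4)(w - 5) / [-84] = -(1/84)w^4 + (19/168)w^3 - (17/84)w^2 - (115/168)w + 25/14
L_2(w) = (w + 5/2)(w - 1)(w - 4)(w - 5) / [22] = (1/22)w^4 - (15/44)w^3 + (2/11)w^2 + (105/44)w - 25/11
L_3(w) = (w + 5/2)(w - 1)(w - 3)(w - 5) / [-39/2] = -(2/39)w^4 + (1/3)w^3 - (1/39)w^2 - (85/39)w + 25/13
L_4(w) = (w + 5/2)(w - 1)(w - 3)(w - 4) / [60] = (1/60)w^4 - (11/120)w^3 - (1/60)w^2 + (71/120)w - 1/2
g(w) = 1·L_0 + 9·L_1 + (-4)·L_2 + (-6)·L_3 + (-9)·L_4
Only the coefficient of w^4 is needed; take it from each L_i and combine:
1·(16/15015) + 9·(-1/84) + (-4)·(1/22) + (-6)·(-2/39) + (-9)·(1/60) = -391/3003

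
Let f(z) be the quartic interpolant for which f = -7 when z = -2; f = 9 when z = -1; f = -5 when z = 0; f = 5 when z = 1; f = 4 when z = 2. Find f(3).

Using Newton's divided-difference form:
f[-2,-1] = (9 - (-7)) / (-1 - (-2)) = 16
f[-1,0] = (-5 - 9) / (0 - (-1)) = -14
f[0,1] = (5 - (-5)) / (1 - 0) = 10
f[1,2] = (4 - 5) / (2 - 1) = -1
f[-2,-1,0] = (-14 - 16) / (0 - (-2)) = -15
f[-1,0,1] = (10 - (-14)) / (1 - (-1)) = 12
f[0,1,2] = (-1 - 10) / (2 - 0) = -11/2
f[-2,-1,0,1] = (12 - (-15)) / (1 - (-2)) = 9
f[-1,0,1,2] = (-11/2 - 12) / (2 - (-1)) = -35/6
f[-2,-1,0,1,2] = (-35/6 - 9) / (2 - (-2)) = -89/24
f(3) = -7 + 16·(5) + (-15)·(5)·(4) + 9·(5)·(4)·(3) + (-89/24)·(5)·(4)·(3)·(2) = -132

-132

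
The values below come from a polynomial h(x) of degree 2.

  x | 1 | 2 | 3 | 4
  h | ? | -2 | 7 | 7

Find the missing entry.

The 3 known values determine h uniquely (degree ≤ 2).
Evaluate each Lagrange basis at x = 1:
L_0(1) = (-2)·(-3)/[(-1)·(-2)] = 3
L_1(1) = (-1)·(-3)/[(1)·(-1)] = -3
L_2(1) = (-1)·(-2)/[(2)·(1)] = 1
Sum: (-2)·(3) + 7·(-3) + 7·(1) = -20

-20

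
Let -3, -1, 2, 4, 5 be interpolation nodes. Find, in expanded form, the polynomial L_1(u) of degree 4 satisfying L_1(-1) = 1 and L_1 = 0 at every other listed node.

L_1(u) = (u + 3)(u - 2)(u - 4)(u - 5) / [(2)·(-3)·(-5)·(-6)]
       = (u^4 - 8u^3 + 5u^2 + 74u - 120) / (-180)

L_1(u) = -(1/180)u^4 + (2/45)u^3 - (1/36)u^2 - (37/90)u + 2/3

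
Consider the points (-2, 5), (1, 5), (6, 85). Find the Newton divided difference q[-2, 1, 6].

2

q[-2,1] = (5 - 5) / (1 - (-2)) = 0
q[1,6] = (85 - 5) / (6 - 1) = 16
q[-2,1,6] = (16 - 0) / (6 - (-2)) = 2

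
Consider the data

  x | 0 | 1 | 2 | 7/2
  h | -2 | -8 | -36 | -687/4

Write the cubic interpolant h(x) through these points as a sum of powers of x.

h(x) = -4x^3 + x^2 - 3x - 2

Build the Lagrange basis polynomials:
L_0(x) = (x - 1)(x - 2)(x - 7/2) / [-7] = -(1/7)x^3 + (13/14)x^2 - (25/14)x + 1
L_1(x) = x(x - 2)(x - 7/2) / [5/2] = (2/5)x^3 - (11/5)x^2 + (14/5)x
L_2(x) = x(x - 1)(x - 7/2) / [-3] = -(1/3)x^3 + (3/2)x^2 - (7/6)x
L_3(x) = x(x - 1)(x - 2) / [105/8] = (8/105)x^3 - (8/35)x^2 + (16/105)x
h(x) = (-2)·L_0 + (-8)·L_1 + (-36)·L_2 + (-687/4)·L_3
  (-2)·L_0(x) = (2/7)x^3 - (13/7)x^2 + (25/7)x - 2
  (-8)·L_1(x) = -(16/5)x^3 + (88/5)x^2 - (112/5)x
  (-36)·L_2(x) = 12x^3 - 54x^2 + 42x
  (-687/4)·L_3(x) = -(458/35)x^3 + (1374/35)x^2 - (916/35)x
Adding term by term: -4x^3 + x^2 - 3x - 2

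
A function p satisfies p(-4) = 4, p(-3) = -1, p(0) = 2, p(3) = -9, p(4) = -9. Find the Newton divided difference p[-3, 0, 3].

p[-3,0] = (2 - (-1)) / (0 - (-3)) = 1
p[0,3] = (-9 - 2) / (3 - 0) = -11/3
p[-3,0,3] = (-11/3 - 1) / (3 - (-3)) = -7/9

-7/9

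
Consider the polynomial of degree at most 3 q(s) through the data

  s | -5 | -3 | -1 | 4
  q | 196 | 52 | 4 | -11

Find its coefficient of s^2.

Build the Lagrange basis polynomials:
L_0(s) = (s + 3)(s + 1)(s - 4) / [-72] = -(1/72)s^3 + (13/72)s + 1/6
L_1(s) = (s + 5)(s + 1)(s - 4) / [28] = (1/28)s^3 + (1/14)s^2 - (19/28)s - 5/7
L_2(s) = (s + 5)(s + 3)(s - 4) / [-40] = -(1/40)s^3 - (1/10)s^2 + (17/40)s + 3/2
L_3(s) = (s + 5)(s + 3)(s + 1) / [315] = (1/315)s^3 + (1/35)s^2 + (23/315)s + 1/21
q(s) = 196·L_0 + 52·L_1 + 4·L_2 + (-11)·L_3
Only the coefficient of s^2 is needed; take it from each L_i and combine:
196·(0) + 52·(1/14) + 4·(-1/10) + (-11)·(1/35) = 3

3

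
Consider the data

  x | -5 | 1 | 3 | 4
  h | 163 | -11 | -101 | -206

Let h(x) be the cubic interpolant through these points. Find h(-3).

L_0(-3) = (-4)·(-6)·(-7)/[(-6)·(-8)·(-9)] = 7/18
L_1(-3) = (2)·(-6)·(-7)/[(6)·(-2)·(-3)] = 7/3
L_2(-3) = (2)·(-4)·(-7)/[(8)·(2)·(-1)] = -7/2
L_3(-3) = (2)·(-4)·(-6)/[(9)·(3)·(1)] = 16/9
Sum: 163·(7/18) + (-11)·(7/3) + (-101)·(-7/2) + (-206)·(16/9) = 25

25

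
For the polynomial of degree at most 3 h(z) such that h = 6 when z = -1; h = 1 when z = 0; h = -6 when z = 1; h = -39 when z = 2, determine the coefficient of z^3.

The leading coefficient equals the top divided difference h[-1,0,1,2].
h[-1,0] = (1 - 6) / (0 - (-1)) = -5
h[0,1] = (-6 - 1) / (1 - 0) = -7
h[1,2] = (-39 - (-6)) / (2 - 1) = -33
h[-1,0,1] = (-7 - (-5)) / (1 - (-1)) = -1
h[0,1,2] = (-33 - (-7)) / (2 - 0) = -13
h[-1,0,1,2] = (-13 - (-1)) / (2 - (-1)) = -4

-4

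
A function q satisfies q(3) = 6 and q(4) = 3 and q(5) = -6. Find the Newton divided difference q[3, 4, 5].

-3

q[3,4] = (3 - 6) / (4 - 3) = -3
q[4,5] = (-6 - 3) / (5 - 4) = -9
q[3,4,5] = (-9 - (-3)) / (5 - 3) = -3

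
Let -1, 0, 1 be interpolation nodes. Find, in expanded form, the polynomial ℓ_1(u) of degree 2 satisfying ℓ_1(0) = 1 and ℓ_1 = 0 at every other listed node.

ℓ_1(u) = -u^2 + 1

ℓ_1(u) = (u + 1)(u - 1) / [(1)·(-1)]
       = (u^2 - 1) / (-1)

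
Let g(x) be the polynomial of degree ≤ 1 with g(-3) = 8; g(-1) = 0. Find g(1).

Evaluate each Lagrange basis at x = 1:
L_0(1) = (2)/[(-2)] = -1
L_1(1) = (4)/[(2)] = 2
Sum: 8·(-1) + 0 = -8

-8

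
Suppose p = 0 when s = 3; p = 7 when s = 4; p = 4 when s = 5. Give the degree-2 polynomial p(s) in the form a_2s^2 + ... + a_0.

Newton's divided differences:
p[3,4] = (7 - 0) / (4 - 3) = 7
p[4,5] = (4 - 7) / (5 - 4) = -3
p[3,4,5] = (-3 - 7) / (5 - 3) = -5
p(s) = 7·(s - 3) + (-5)·(s - 3)(s - 4)
Expanding: p(s) = -5s^2 + 42s - 81

p(s) = -5s^2 + 42s - 81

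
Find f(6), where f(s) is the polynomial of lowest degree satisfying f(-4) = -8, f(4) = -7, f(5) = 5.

Using Newton's divided-difference form:
f[-4,4] = (-7 - (-8)) / (4 - (-4)) = 1/8
f[4,5] = (5 - (-7)) / (5 - 4) = 12
f[-4,4,5] = (12 - 1/8) / (5 - (-4)) = 95/72
f(6) = -8 + (1/8)·(10) + (95/72)·(10)·(2) = 707/36

707/36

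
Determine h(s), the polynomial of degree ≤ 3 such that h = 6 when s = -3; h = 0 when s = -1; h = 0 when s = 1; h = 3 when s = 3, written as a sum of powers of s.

h(s) = -(1/16)s^3 + (9/16)s^2 + (1/16)s - 9/16

L_0(s) = (s + 1)(s - 1)(s - 3) / [-48] = -(1/48)s^3 + (1/16)s^2 + (1/48)s - 1/16
L_1(s) = (s + 3)(s - 1)(s - 3) / [16] = (1/16)s^3 - (1/16)s^2 - (9/16)s + 9/16
L_2(s) = (s + 3)(s + 1)(s - 3) / [-16] = -(1/16)s^3 - (1/16)s^2 + (9/16)s + 9/16
L_3(s) = (s + 3)(s + 1)(s - 1) / [48] = (1/48)s^3 + (1/16)s^2 - (1/48)s - 1/16
h(s) = 6·L_0 + 0·L_1 + 0·L_2 + 3·L_3
  6·L_0(s) = -(1/8)s^3 + (3/8)s^2 + (1/8)s - 3/8
  0·L_1(s) = 0
  0·L_2(s) = 0
  3·L_3(s) = (1/16)s^3 + (3/16)s^2 - (1/16)s - 3/16
Adding term by term: -(1/16)s^3 + (9/16)s^2 + (1/16)s - 9/16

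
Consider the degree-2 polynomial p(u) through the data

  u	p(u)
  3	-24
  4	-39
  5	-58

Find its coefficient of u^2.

The leading coefficient equals the top divided difference p[3,4,5].
p[3,4] = (-39 - (-24)) / (4 - 3) = -15
p[4,5] = (-58 - (-39)) / (5 - 4) = -19
p[3,4,5] = (-19 - (-15)) / (5 - 3) = -2

-2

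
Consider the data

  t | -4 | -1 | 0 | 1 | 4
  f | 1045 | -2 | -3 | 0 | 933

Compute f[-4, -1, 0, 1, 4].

f[-4,-1] = (-2 - 1045) / (-1 - (-4)) = -349
f[-1,0] = (-3 - (-2)) / (0 - (-1)) = -1
f[0,1] = (0 - (-3)) / (1 - 0) = 3
f[1,4] = (933 - 0) / (4 - 1) = 311
f[-4,-1,0] = (-1 - (-349)) / (0 - (-4)) = 87
f[-1,0,1] = (3 - (-1)) / (1 - (-1)) = 2
f[0,1,4] = (311 - 3) / (4 - 0) = 77
f[-4,-1,0,1] = (2 - 87) / (1 - (-4)) = -17
f[-1,0,1,4] = (77 - 2) / (4 - (-1)) = 15
f[-4,-1,0,1,4] = (15 - (-17)) / (4 - (-4)) = 4

4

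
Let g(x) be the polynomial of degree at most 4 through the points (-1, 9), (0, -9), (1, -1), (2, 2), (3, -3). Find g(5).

L_0(5) = (5)·(4)·(3)·(2)/[(-1)·(-2)·(-3)·(-4)] = 5
L_1(5) = (6)·(4)·(3)·(2)/[(1)·(-1)·(-2)·(-3)] = -24
L_2(5) = (6)·(5)·(3)·(2)/[(2)·(1)·(-1)·(-2)] = 45
L_3(5) = (6)·(5)·(4)·(2)/[(3)·(2)·(1)·(-1)] = -40
L_4(5) = (6)·(5)·(4)·(3)/[(4)·(3)·(2)·(1)] = 15
Sum: 9·(5) + (-9)·(-24) + (-1)·(45) + 2·(-40) + (-3)·(15) = 91

91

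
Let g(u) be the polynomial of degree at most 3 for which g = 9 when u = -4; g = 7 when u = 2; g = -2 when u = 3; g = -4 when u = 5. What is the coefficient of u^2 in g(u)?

-316/189

Build the Lagrange basis polynomials:
L_0(u) = (u - 2)(u - 3)(u - 5) / [-378] = -(1/378)u^3 + (5/189)u^2 - (31/378)u + 5/63
L_1(u) = (u + 4)(u - 3)(u - 5) / [18] = (1/18)u^3 - (2/9)u^2 - (17/18)u + 10/3
L_2(u) = (u + 4)(u - 2)(u - 5) / [-14] = -(1/14)u^3 + (3/14)u^2 + (9/7)u - 20/7
L_3(u) = (u + 4)(u - 2)(u - 3) / [54] = (1/54)u^3 - (1/54)u^2 - (7/27)u + 4/9
g(u) = 9·L_0 + 7·L_1 + (-2)·L_2 + (-4)·L_3
Only the coefficient of u^2 is needed; take it from each L_i and combine:
9·(5/189) + 7·(-2/9) + (-2)·(3/14) + (-4)·(-1/54) = -316/189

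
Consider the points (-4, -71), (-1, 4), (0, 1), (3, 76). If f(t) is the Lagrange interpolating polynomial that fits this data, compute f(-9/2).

Evaluate each Lagrange basis at t = -9/2:
L_0(-9/2) = (-7/2)·(-9/2)·(-15/2)/[(-3)·(-4)·(-7)] = 45/32
L_1(-9/2) = (-1/2)·(-9/2)·(-15/2)/[(3)·(-1)·(-4)] = -45/32
L_2(-9/2) = (-1/2)·(-7/2)·(-15/2)/[(4)·(1)·(-3)] = 35/32
L_3(-9/2) = (-1/2)·(-7/2)·(-9/2)/[(7)·(4)·(3)] = -3/32
Sum: (-71)·(45/32) + 4·(-45/32) + 1·(35/32) + 76·(-3/32) = -223/2

-223/2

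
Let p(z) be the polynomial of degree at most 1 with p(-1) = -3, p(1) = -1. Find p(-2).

L_0(-2) = (-3)/[(-2)] = 3/2
L_1(-2) = (-1)/[(2)] = -1/2
Sum: (-3)·(3/2) + (-1)·(-1/2) = -4

-4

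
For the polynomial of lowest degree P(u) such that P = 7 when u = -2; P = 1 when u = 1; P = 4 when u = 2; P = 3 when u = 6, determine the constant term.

L_0(u) = (u - 1)(u - 2)(u - 6) / [-96] = -(1/96)u^3 + (3/32)u^2 - (5/24)u + 1/8
L_1(u) = (u + 2)(u - 2)(u - 6) / [15] = (1/15)u^3 - (2/5)u^2 - (4/15)u + 8/5
L_2(u) = (u + 2)(u - 1)(u - 6) / [-16] = -(1/16)u^3 + (5/16)u^2 + (1/2)u - 3/4
L_3(u) = (u + 2)(u - 1)(u - 2) / [160] = (1/160)u^3 - (1/160)u^2 - (1/40)u + 1/40
P(u) = 7·L_0 + 1·L_1 + 4·L_2 + 3·L_3
Only the constant term is needed; take it from each L_i and combine:
7·(1/8) + 1·(8/5) + 4·(-3/4) + 3·(1/40) = -9/20

-9/20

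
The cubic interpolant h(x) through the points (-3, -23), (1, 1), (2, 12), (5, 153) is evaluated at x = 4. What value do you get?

Using Newton's divided-difference form:
h[-3,1] = (1 - (-23)) / (1 - (-3)) = 6
h[1,2] = (12 - 1) / (2 - 1) = 11
h[2,5] = (153 - 12) / (5 - 2) = 47
h[-3,1,2] = (11 - 6) / (2 - (-3)) = 1
h[1,2,5] = (47 - 11) / (5 - 1) = 9
h[-3,1,2,5] = (9 - 1) / (5 - (-3)) = 1
h(4) = -23 + 6·(7) + 1·(7)·(3) + 1·(7)·(3)·(2) = 82

82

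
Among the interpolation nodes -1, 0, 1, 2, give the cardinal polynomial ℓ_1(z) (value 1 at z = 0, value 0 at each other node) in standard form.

ℓ_1(z) = (z + 1)(z - 1)(z - 2) / [(1)·(-1)·(-2)]
       = (z^3 - 2z^2 - z + 2) / (2)

ℓ_1(z) = (1/2)z^3 - z^2 - (1/2)z + 1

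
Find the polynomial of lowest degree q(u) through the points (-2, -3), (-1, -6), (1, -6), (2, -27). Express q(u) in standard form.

q(u) = -2u^3 - 3u^2 + 2u - 3

Newton's divided differences:
q[-2,-1] = (-6 - (-3)) / (-1 - (-2)) = -3
q[-1,1] = (-6 - (-6)) / (1 - (-1)) = 0
q[1,2] = (-27 - (-6)) / (2 - 1) = -21
q[-2,-1,1] = (0 - (-3)) / (1 - (-2)) = 1
q[-1,1,2] = (-21 - 0) / (2 - (-1)) = -7
q[-2,-1,1,2] = (-7 - 1) / (2 - (-2)) = -2
q(u) = -3 + (-3)·(u + 2) + 1·(u + 2)(u + 1) + (-2)·(u + 2)(u + 1)(u - 1)
Expanding: q(u) = -2u^3 - 3u^2 + 2u - 3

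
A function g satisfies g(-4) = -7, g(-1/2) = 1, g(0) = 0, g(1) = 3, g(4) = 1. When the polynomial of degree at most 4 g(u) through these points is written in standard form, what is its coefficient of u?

-20/63

Build the Lagrange basis polynomials:
L_0(u) = (u + 1/2)u(u - 1)(u - 4) / [560] = (1/560)u^4 - (9/1120)u^3 + (3/1120)u^2 + (1/280)u
L_1(u) = (u + 4)u(u - 1)(u - 4) / [-189/16] = -(16/189)u^4 + (16/189)u^3 + (256/189)u^2 - (256/189)u
L_2(u) = (u + 4)(u + 1/2)(u - 1)(u - 4) / [8] = (1/8)u^4 - (1/16)u^3 - (33/16)u^2 + u + 1
L_3(u) = (u + 4)(u + 1/2)u(u - 4) / [-45/2] = -(2/45)u^4 - (1/45)u^3 + (32/45)u^2 + (16/45)u
L_4(u) = (u + 4)(u + 1/2)u(u - 1) / [432] = (1/432)u^4 + (7/864)u^3 - (5/864)u^2 - (1/216)u
g(u) = (-7)·L_0 + 1·L_1 + 0·L_2 + 3·L_3 + 1·L_4
Only the coefficient of u is needed; take it from each L_i and combine:
(-7)·(1/280) + 1·(-256/189) + 0·(1) + 3·(16/45) + 1·(-1/216) = -20/63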